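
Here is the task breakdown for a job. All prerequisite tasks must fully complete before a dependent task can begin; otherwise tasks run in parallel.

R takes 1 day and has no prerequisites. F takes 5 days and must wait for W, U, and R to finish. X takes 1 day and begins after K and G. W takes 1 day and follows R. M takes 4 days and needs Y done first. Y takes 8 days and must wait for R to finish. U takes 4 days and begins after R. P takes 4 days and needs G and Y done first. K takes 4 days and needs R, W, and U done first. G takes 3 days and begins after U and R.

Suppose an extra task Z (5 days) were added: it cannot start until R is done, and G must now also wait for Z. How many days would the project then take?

13

Originally the project takes 13 days.
With Z inserted, G now waits for max(U, R, Z).
New critical path: R→Z→G→P = 1+5+3+4 = 13 ⇒ 13 days.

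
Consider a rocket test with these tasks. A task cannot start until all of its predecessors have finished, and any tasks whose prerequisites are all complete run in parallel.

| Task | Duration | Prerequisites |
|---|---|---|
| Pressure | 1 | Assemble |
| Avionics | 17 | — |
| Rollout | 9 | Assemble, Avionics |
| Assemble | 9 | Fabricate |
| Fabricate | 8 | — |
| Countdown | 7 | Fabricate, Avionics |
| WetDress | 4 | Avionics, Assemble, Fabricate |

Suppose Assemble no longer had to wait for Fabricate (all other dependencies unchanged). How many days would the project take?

With the dependency in place, Fabricate→Assemble→Rollout = 8+9+9 = 26 sets the finish at 26 days.
Without Fabricate→Assemble, Assemble's earliest start moves from 8 to 0.
After: Avionics→Rollout = 17+9 = 26 → 26 days.

26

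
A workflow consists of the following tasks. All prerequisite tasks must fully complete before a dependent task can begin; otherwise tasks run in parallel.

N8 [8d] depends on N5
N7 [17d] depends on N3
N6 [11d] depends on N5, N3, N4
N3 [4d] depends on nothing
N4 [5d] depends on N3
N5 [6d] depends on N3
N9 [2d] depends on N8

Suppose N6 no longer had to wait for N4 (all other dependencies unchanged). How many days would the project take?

21

Before: longest chain N3→N5→N6 = 4+6+11 = 21, finish 21.
Dropping N4→N6 doesn't change N6's earliest start (10); another predecessor still binds.
The longest chain is now N3→N5→N6 = 4+6+11 = 21, so the project takes 21 days.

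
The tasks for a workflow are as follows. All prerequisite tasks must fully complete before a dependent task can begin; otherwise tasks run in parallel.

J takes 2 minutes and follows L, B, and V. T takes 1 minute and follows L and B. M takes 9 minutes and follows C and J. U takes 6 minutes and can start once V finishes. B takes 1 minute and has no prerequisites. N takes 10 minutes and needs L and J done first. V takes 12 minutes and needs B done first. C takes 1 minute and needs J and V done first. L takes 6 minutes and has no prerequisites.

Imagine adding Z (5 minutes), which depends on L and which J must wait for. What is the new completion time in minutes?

Originally the project takes 25 minutes.
With Z inserted, J now waits for max(L, B, V, Z).
New critical path: B→V→J→C→M = 1+12+2+1+9 = 25 ⇒ 25 minutes.

25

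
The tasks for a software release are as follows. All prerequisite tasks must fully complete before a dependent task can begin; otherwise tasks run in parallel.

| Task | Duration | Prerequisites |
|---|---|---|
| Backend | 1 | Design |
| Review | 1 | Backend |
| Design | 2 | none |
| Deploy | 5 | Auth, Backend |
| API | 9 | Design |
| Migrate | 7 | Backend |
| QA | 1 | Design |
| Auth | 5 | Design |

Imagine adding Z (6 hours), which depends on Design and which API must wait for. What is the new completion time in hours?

17

Originally the schedule takes 12 hours.
With Z inserted, API now waits for max(Design, Z).
New critical path: Design→Z→API = 2+6+9 = 17 ⇒ 17 hours.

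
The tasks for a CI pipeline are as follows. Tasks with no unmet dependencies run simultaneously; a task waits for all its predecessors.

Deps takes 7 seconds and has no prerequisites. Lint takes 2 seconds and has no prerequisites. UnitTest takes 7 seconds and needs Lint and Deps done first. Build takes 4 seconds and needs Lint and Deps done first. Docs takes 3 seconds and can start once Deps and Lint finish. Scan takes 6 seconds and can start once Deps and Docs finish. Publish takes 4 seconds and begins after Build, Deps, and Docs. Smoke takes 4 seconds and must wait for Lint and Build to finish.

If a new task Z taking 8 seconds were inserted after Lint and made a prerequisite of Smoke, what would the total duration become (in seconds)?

Originally the schedule takes 16 seconds.
With Z inserted, Smoke now waits for max(Lint, Build, Z).
New critical path: Deps→Docs→Scan = 7+3+6 = 16 ⇒ 16 seconds.

16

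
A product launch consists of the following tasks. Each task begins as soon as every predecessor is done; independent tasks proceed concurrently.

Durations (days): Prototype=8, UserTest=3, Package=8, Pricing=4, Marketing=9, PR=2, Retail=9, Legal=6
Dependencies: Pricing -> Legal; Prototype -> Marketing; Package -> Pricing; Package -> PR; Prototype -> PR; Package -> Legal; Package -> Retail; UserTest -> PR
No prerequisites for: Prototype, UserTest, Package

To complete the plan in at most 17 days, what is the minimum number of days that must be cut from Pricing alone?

Current finish: 18 days; target: 17.
Pricing is on every critical path, so each day cut from Pricing cuts the finish by one (this holds down to a finish of 17).
Need 18 − 17 = 1 day off Pricing → Pricing becomes 3 days, finish becomes 17.

1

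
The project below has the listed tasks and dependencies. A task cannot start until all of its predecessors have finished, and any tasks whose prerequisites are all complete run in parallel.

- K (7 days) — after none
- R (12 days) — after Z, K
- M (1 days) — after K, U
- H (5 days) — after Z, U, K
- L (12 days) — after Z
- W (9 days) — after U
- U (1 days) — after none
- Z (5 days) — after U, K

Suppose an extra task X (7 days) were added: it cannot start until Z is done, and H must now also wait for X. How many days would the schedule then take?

Originally the schedule takes 24 days.
With X inserted, H now waits for max(Z, U, K, X).
New critical path: K→Z→X→H = 7+5+7+5 = 24 ⇒ 24 days.

24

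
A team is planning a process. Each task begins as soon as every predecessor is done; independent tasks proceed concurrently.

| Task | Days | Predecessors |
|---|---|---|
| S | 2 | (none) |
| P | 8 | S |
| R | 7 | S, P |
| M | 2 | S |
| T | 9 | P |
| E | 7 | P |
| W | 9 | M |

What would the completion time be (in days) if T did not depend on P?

17

Original critical path: S→P→T = 2+8+9 = 19 ⇒ 19 days.
Without P→T, T's earliest start moves from 10 to 0.
After: S→P→R = 2+8+7 = 17 → 17 days.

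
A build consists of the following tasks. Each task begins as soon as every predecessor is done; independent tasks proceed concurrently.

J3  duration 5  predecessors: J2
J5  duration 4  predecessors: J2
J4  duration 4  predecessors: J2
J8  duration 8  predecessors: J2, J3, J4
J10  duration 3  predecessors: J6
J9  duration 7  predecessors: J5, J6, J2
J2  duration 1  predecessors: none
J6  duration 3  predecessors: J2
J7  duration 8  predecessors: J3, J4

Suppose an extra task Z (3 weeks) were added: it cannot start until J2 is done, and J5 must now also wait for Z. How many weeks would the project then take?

Originally the project takes 14 weeks.
With Z inserted, J5 now waits for max(J2, Z).
New critical path: J2→Z→J5→J9 = 1+3+4+7 = 15 ⇒ 15 weeks.

15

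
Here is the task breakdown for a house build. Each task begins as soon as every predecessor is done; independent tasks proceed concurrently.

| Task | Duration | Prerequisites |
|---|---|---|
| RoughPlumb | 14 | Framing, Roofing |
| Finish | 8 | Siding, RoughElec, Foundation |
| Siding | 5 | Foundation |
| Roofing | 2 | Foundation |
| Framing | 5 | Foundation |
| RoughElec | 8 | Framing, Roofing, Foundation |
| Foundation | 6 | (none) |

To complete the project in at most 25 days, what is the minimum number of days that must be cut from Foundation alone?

2

Current finish: 27 days; target: 25.
Foundation is on every critical path, so each day cut from Foundation cuts the finish by one (this holds down to a finish of 22).
Need 27 − 25 = 2 days off Foundation → Foundation becomes 4 days, finish becomes 25.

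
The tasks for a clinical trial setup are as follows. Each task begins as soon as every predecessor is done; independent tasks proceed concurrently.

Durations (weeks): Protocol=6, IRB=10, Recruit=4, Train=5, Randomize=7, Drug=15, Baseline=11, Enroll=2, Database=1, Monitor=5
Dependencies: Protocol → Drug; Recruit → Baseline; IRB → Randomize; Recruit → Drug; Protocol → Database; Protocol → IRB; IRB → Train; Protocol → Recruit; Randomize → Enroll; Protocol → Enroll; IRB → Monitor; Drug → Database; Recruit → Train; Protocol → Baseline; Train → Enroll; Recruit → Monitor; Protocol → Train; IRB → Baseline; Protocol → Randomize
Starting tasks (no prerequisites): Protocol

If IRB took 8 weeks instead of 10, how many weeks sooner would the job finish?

1

As given, the longest chain is Protocol→IRB→Baseline = 6+10+11 = 27, so the finish is 27 weeks.
IRB is on the critical path; changing it to 8 makes that path 25 weeks.
New critical path: Protocol→Recruit→Drug→Database = 6+4+15+1 = 26 ⇒ 26 weeks.
Change in finish: 26 − 27 = -1 weeks.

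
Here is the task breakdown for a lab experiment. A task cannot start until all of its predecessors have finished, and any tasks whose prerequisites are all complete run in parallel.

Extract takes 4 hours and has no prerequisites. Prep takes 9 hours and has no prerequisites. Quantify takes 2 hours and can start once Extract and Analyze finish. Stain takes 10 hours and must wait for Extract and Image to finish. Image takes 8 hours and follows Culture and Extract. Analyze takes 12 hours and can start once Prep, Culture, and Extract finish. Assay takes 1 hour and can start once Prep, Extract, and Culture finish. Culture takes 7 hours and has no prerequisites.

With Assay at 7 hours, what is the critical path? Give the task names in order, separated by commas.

Culture, Image, Stain

Baseline: Culture→Image→Stain = 7+8+10 = 25 → 25 hours.
Assay has 15 hours of float (longest path through it is 10).
That remains the longest chain; total 25 hours.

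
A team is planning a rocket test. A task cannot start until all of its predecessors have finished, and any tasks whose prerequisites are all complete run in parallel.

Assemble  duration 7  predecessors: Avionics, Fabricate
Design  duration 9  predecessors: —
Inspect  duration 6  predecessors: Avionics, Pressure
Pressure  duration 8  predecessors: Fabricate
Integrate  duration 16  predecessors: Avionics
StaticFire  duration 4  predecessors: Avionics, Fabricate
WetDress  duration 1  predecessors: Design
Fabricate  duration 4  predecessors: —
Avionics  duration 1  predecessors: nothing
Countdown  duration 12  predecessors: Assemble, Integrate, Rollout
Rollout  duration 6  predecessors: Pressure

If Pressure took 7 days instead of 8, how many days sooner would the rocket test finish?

The binding path is Fabricate→Pressure→Rollout→Countdown = 4+8+6+12 = 30; finish at 30 days.
Pressure is on the critical path; changing it to 7 makes that path 29 days.
The critical path is still Fabricate→Pressure→Rollout→Countdown; finish is now 29 days.
Change in finish: 29 − 30 = -1 days.

1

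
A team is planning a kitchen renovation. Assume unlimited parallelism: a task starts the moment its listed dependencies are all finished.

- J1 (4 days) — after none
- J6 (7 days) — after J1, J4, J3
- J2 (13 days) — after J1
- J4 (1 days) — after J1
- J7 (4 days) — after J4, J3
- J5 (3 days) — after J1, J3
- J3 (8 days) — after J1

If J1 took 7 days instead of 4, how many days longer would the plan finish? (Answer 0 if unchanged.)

3

The binding path is J1→J3→J6 = 4+8+7 = 19; finish at 19 days.
J1 lies on that path, so at 7 days the path becomes 22 days.
No other chain overtakes it, so the finish is 22 days.
Change in finish: 22 − 19 = +3 days.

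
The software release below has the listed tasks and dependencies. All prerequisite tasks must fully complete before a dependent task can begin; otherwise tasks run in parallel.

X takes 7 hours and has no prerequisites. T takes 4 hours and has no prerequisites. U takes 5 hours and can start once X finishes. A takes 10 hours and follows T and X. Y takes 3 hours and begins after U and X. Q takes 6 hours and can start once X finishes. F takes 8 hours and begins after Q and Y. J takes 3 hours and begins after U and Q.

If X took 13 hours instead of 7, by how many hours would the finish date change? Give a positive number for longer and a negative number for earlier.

6

Critical path before the change: X→U→Y→F = 7+5+3+8 = 23 giving 23 hours.
X is on the critical path; changing it to 13 makes that path 29 hours.
That remains the longest chain; total 29 hours.
Change in finish: 29 − 23 = +6 hours.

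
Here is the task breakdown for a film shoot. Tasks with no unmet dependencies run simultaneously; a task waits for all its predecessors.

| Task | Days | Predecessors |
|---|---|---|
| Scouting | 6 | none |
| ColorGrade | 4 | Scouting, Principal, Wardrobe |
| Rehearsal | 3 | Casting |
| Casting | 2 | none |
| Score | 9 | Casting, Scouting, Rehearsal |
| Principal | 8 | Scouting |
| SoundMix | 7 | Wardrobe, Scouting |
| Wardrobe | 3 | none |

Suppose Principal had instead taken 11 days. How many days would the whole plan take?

21

The binding path is Scouting→Principal→ColorGrade = 6+8+4 = 18; finish at 18 days.
Principal lies on that path, so at 11 days the path becomes 21 days.
The critical path is still Scouting→Principal→ColorGrade; finish is now 21 days.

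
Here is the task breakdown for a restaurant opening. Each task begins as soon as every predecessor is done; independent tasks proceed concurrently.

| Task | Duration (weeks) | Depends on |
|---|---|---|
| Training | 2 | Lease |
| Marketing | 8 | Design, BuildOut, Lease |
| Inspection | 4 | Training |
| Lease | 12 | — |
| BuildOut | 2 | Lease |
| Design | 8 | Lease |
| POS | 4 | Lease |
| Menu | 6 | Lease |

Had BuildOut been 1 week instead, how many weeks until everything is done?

28

The binding path is Lease→Design→Marketing = 12+8+8 = 28; finish at 28 weeks.
The longest path through BuildOut is only 22 weeks, so BuildOut has float 6.
That remains the longest chain; total 28 weeks.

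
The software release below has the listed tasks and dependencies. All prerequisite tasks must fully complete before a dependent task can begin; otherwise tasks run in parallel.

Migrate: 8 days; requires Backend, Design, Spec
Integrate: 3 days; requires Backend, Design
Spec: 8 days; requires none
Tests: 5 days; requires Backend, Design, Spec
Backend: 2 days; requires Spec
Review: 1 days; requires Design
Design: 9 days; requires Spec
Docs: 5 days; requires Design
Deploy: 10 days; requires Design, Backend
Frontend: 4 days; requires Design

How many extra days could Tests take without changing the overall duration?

5

Spec→Design→Deploy = 8+9+10 = 27 sets the makespan at 27 days.
Longest path through Tests: 22 days (earliest finish 22, latest finish 27).
Slack of Tests = 22 − 17 = 5 days.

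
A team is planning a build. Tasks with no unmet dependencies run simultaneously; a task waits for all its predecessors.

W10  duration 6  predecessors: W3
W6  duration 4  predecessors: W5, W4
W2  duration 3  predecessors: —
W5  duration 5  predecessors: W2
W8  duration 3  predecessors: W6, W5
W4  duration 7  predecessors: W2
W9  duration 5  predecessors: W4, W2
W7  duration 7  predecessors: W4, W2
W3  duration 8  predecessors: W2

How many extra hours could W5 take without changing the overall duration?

The longest chain is W2→W3→W10 = 3+8+6 = 17; overall finish 17 hours.
W5 finishes as early as 8 and must finish by 10.
Float = 17 − 15 = 2.

2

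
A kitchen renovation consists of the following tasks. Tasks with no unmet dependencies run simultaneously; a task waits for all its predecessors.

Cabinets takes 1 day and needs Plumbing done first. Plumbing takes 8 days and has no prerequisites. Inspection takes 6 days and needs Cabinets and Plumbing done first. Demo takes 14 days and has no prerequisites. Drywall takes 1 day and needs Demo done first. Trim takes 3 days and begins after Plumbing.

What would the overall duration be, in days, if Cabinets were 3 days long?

Baseline: Plumbing→Cabinets→Inspection = 8+1+6 = 15 → 15 days.
Cabinets is on the critical path; changing it to 3 makes that path 17 days.
That remains the longest chain; total 17 days.

17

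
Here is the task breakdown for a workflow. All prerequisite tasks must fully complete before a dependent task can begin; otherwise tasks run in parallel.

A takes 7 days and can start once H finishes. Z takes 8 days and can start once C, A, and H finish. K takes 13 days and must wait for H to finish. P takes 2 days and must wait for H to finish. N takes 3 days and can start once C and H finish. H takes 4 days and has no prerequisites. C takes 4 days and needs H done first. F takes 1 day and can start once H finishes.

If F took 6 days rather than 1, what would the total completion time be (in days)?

19

As given, the longest chain is H→A→Z = 4+7+8 = 19, so the finish is 19 days.
F is off the critical path — its longest chain is 5 days, giving 14 of slack.
The critical path is still H→A→Z; finish is now 19 days.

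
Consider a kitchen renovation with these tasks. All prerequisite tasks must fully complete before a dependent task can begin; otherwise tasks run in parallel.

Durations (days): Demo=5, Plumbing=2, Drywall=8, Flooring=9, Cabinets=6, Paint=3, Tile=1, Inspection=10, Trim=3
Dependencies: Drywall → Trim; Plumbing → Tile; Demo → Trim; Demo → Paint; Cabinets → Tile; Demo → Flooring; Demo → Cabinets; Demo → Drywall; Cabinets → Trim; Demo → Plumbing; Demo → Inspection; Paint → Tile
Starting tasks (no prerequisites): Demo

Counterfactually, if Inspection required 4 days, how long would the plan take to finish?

Critical path before the change: Demo→Drywall→Trim = 5+8+3 = 16 giving 16 days.
The longest path through Inspection is only 15 days, so Inspection has float 1.
The critical path is still Demo→Drywall→Trim; finish is now 16 days.

16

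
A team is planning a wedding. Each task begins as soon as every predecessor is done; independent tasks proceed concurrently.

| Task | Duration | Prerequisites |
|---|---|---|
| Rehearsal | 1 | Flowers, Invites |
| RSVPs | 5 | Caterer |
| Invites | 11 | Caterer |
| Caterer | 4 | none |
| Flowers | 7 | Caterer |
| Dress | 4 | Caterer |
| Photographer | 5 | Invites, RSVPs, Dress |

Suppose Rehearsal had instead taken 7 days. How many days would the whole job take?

22

Actual critical path: Caterer→Invites→Photographer = 4+11+5 = 20 ⇒ 20 days.
Rehearsal has 4 days of float (longest path through it is 16).
The binding chain switches to Caterer→Invites→Rehearsal = 4+11+7 = 22; finish 22 days.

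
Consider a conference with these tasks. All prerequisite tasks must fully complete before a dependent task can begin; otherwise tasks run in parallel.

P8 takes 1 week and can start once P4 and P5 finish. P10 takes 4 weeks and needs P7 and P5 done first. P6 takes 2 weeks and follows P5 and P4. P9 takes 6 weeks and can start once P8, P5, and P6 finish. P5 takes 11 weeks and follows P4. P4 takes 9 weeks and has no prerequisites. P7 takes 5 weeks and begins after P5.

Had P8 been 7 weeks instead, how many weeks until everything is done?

As given, the longest chain is P4→P5→P7→P10 = 9+11+5+4 = 29, so the finish is 29 weeks.
The longest path through P8 is only 27 weeks, so P8 has float 2.
New critical path: P4→P5→P8→P9 = 9+11+7+6 = 33 ⇒ 33 weeks.

33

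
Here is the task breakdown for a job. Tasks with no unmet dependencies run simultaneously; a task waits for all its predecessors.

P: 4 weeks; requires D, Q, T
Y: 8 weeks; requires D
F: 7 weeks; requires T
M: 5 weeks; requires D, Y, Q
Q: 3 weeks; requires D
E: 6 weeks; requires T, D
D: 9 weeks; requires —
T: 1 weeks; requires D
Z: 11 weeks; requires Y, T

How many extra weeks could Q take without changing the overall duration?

D→Y→Z = 9+8+11 = 28 sets the makespan at 28 weeks.
Longest path through Q: 17 weeks (earliest finish 12, latest finish 23).
So Q can slip 23 − 12 = 11 weeks.

11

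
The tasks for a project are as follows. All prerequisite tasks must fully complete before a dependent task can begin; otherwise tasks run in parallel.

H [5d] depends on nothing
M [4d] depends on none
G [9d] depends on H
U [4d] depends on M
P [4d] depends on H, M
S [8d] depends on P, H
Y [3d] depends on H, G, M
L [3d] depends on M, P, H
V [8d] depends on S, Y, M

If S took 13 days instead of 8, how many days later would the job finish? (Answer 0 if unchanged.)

Actual critical path: H→P→S→V = 5+4+8+8 = 25 ⇒ 25 days.
S is on the critical path; changing it to 13 makes that path 30 days.
No other chain overtakes it, so the finish is 30 days.
Change in finish: 30 − 25 = +5 days.

5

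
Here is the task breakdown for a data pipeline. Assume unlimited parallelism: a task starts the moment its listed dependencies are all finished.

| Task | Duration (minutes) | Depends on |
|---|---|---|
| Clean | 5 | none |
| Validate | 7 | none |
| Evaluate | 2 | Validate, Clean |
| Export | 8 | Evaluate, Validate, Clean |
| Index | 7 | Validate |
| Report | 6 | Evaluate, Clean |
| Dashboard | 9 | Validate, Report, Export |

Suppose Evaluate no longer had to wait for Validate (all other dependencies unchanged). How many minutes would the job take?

24

Original critical path: Validate→Evaluate→Export→Dashboard = 7+2+8+9 = 26 ⇒ 26 minutes.
Without Validate→Evaluate, Evaluate's earliest start moves from 7 to 5.
The longest chain is now Clean→Evaluate→Export→Dashboard = 5+2+8+9 = 24, so the job takes 24 minutes.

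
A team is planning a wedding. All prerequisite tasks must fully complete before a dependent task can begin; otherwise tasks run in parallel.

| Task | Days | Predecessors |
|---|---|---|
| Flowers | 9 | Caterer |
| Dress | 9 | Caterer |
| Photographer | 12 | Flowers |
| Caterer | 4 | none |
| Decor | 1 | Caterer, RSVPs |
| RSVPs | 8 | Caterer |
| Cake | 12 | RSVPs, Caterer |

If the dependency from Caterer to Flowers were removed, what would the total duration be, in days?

24

Original critical path: Caterer→Flowers→Photographer = 4+9+12 = 25 ⇒ 25 days.
Without Caterer→Flowers, Flowers's earliest start moves from 4 to 0.
After: Caterer→RSVPs→Cake = 4+8+12 = 24 → 24 days.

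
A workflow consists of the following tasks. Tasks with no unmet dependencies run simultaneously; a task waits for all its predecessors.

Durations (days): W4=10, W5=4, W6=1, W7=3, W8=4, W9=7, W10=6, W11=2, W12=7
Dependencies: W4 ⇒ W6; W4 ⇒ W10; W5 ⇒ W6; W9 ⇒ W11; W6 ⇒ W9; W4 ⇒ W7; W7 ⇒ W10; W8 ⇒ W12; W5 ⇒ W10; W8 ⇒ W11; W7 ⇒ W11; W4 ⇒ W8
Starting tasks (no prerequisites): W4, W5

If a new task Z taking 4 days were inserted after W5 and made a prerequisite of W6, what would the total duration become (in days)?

21

Originally the schedule takes 21 days.
With Z inserted, W6 now waits for max(W5, W4, Z).
New critical path: W4→W8→W12 = 10+4+7 = 21 ⇒ 21 days.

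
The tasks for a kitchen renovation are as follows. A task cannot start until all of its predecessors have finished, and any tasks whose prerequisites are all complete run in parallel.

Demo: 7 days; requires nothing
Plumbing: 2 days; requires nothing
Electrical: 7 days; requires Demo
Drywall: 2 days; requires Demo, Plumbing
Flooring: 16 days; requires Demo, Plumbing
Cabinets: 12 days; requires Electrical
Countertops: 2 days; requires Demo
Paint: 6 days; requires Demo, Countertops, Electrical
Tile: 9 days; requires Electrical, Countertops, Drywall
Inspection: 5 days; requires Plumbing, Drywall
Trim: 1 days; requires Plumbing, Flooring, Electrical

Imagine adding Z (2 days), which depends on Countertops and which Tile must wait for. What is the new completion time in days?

26

Originally the job takes 26 days.
With Z inserted, Tile now waits for max(Electrical, Countertops, Drywall, Z).
New critical path: Demo→Electrical→Cabinets = 7+7+12 = 26 ⇒ 26 days.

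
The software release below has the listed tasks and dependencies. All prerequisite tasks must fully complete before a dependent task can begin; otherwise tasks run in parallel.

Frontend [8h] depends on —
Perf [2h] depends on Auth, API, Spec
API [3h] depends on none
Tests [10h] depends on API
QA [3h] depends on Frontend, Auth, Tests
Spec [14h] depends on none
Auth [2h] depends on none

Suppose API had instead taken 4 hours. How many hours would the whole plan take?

17

Baseline: API→Tests→QA = 3+10+3 = 16 → 16 hours.
API lies on that path, so at 4 hours the path becomes 17 hours.
The critical path is still API→Tests→QA; finish is now 17 hours.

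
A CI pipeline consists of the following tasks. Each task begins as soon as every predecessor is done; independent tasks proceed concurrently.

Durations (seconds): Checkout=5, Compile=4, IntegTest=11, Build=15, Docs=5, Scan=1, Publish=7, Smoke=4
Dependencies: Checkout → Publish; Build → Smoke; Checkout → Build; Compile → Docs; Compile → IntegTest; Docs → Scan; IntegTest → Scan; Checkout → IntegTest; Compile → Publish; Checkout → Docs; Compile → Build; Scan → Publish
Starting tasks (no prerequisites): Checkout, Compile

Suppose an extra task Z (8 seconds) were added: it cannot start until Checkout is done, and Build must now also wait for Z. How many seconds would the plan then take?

32

Originally the plan takes 24 seconds.
With Z inserted, Build now waits for max(Compile, Checkout, Z).
New critical path: Checkout→Z→Build→Smoke = 5+8+15+4 = 32 ⇒ 32 seconds.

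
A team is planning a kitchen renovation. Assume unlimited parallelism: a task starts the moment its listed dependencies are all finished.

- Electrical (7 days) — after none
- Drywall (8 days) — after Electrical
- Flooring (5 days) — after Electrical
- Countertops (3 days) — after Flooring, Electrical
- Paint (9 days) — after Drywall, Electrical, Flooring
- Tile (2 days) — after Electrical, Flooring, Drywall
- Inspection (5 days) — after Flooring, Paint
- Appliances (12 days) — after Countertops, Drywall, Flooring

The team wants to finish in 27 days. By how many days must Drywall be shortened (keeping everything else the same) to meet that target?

Current finish: 29 days; target: 27.
Drywall is on every critical path, so each day cut from Drywall cuts the finish by one (this holds down to a finish of 27).
Need 29 − 27 = 2 days off Drywall → Drywall becomes 6 days, finish becomes 27.

2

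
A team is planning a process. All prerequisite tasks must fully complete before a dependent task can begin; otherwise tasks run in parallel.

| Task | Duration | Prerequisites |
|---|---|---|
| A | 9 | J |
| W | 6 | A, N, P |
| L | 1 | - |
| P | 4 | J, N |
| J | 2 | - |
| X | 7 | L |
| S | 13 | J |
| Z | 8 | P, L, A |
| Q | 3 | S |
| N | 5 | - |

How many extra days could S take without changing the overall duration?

1

J→A→Z = 2+9+8 = 19 sets the makespan at 19 days.
Longest path through S: 18 days (earliest finish 15, latest finish 16).
So S can slip 16 − 15 = 1 day.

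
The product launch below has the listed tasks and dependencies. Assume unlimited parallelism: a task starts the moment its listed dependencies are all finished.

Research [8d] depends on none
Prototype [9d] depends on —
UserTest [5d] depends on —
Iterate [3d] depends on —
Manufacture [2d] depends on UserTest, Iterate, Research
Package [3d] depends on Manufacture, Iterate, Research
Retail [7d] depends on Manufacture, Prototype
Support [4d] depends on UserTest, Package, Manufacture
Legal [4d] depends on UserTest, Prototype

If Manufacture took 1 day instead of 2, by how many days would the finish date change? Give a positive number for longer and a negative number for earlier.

-1

Critical path before the change: Research→Manufacture→Package→Support = 8+2+3+4 = 17 giving 17 days.
Since Manufacture is critical, the -1 change carries straight to that chain (now 16 days).
No other chain overtakes it, so the finish is 16 days.
Change in finish: 16 − 17 = -1 days.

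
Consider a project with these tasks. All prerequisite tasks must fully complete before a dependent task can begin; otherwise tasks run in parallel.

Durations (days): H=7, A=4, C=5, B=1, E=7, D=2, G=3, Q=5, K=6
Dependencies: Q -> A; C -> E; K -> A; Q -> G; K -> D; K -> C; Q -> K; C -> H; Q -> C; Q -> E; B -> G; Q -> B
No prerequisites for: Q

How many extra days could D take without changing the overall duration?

The longest chain is Q→K→C→H = 5+6+5+7 = 23; overall finish 23 days.
Longest path through D: 13 days (earliest finish 13, latest finish 23).
Slack of D = 21 − 11 = 10 days.

10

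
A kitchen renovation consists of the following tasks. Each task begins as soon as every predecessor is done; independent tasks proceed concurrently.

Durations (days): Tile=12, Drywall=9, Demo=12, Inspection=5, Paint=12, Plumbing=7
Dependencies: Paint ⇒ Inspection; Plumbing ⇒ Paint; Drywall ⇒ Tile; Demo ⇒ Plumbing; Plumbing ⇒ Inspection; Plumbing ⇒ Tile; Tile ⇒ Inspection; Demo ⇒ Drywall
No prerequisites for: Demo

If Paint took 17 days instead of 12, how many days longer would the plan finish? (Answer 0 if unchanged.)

The binding path is Demo→Drywall→Tile→Inspection = 12+9+12+5 = 38; finish at 38 days.
Paint has 2 days of float (longest path through it is 36).
Now Demo→Plumbing→Paint→Inspection = 12+7+17+5 = 41 is longest, so the finish becomes 41 days.
Change in finish: 41 − 38 = +3 days.

3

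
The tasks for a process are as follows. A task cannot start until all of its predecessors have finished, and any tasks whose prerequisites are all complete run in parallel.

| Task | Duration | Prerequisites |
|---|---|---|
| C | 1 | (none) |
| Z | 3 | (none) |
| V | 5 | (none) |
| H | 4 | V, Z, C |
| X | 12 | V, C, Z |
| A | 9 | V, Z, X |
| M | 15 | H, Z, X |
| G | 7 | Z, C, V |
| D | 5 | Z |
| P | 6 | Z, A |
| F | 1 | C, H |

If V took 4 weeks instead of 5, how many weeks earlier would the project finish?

The binding path is V→X→A→P = 5+12+9+6 = 32; finish at 32 weeks.
V is on the critical path; changing it to 4 makes that path 31 weeks.
The critical path is still V→X→A→P; finish is now 31 weeks.
Change in finish: 31 − 32 = -1 weeks.

1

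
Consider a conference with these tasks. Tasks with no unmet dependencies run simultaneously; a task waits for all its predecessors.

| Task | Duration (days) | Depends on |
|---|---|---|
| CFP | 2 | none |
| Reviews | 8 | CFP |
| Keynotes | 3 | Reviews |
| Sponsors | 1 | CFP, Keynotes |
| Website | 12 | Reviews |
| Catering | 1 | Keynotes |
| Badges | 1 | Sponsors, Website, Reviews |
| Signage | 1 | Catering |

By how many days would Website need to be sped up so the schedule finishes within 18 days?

5

Current finish: 23 days; target: 18.
Website is on every critical path, so each day cut from Website cuts the finish by one (this holds down to a finish of 15).
Need 23 − 18 = 5 days off Website → Website becomes 7 days, finish becomes 18.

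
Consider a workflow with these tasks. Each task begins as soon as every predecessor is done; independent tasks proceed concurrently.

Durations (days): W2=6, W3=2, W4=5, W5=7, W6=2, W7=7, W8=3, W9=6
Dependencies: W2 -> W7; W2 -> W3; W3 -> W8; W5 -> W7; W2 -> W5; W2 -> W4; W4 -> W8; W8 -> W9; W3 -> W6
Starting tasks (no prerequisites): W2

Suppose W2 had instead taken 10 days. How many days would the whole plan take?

As given, the longest chain is W2→W4→W8→W9 = 6+5+3+6 = 20, so the finish is 20 days.
Since W2 is critical, the +4 change carries straight to that chain (now 24 days).
The critical path is still W2→W4→W8→W9; finish is now 24 days.

24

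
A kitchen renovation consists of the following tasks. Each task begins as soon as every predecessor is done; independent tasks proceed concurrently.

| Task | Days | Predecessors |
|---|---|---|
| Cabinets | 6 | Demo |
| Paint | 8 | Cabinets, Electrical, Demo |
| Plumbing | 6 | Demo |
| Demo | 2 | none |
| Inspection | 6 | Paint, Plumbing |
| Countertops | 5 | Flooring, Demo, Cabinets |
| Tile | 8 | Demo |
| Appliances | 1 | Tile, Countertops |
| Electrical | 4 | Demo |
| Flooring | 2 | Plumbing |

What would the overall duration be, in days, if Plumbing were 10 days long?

22

Baseline: Demo→Cabinets→Paint→Inspection = 2+6+8+6 = 22 → 22 days.
The longest path through Plumbing is only 16 days, so Plumbing has float 6.
That remains the longest chain; total 22 days.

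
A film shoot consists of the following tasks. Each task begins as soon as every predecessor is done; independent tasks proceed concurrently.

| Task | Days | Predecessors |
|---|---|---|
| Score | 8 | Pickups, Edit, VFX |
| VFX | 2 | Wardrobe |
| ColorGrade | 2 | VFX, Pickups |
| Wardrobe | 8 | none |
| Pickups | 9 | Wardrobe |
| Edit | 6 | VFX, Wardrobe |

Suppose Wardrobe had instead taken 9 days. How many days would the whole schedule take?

As given, the longest chain is Wardrobe→Pickups→Score = 8+9+8 = 25, so the finish is 25 days.
Wardrobe is on the critical path; changing it to 9 makes that path 26 days.
No other chain overtakes it, so the finish is 26 days.

26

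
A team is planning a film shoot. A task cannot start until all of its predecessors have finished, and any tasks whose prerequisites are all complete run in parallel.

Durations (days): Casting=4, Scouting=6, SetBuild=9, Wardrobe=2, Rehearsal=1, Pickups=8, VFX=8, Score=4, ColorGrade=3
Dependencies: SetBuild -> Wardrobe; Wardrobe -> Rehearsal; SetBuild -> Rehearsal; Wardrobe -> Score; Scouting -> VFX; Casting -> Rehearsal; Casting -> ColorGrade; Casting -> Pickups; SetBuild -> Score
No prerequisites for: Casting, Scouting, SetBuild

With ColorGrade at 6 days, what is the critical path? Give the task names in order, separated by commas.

Baseline: SetBuild→Wardrobe→Score = 9+2+4 = 15 → 15 days.
ColorGrade has 8 days of float (longest path through it is 7).
That remains the longest chain; total 15 days.

SetBuild, Wardrobe, Score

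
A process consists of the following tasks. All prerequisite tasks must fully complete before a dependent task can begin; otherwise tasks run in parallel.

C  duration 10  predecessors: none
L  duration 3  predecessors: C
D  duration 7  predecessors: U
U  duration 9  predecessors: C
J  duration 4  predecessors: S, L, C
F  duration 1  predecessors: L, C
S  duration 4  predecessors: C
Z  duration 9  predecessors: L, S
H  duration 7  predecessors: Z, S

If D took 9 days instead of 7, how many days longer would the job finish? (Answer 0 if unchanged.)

As given, the longest chain is C→S→Z→H = 10+4+9+7 = 30, so the finish is 30 days.
D has 4 days of float (longest path through it is 26).
That remains the longest chain; total 30 days.
Change in finish: 30 − 30 = +0 days.

0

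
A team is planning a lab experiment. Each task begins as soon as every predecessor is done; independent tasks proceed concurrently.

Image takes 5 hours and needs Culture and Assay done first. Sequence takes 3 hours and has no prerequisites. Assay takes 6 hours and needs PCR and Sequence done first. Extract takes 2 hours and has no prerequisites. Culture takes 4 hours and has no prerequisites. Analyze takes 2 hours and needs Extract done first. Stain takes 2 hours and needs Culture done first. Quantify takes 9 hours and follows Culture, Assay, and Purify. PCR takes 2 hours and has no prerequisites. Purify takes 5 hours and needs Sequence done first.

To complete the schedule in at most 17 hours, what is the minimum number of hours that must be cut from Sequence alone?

Current finish: 18 hours; target: 17.
Sequence is on every critical path, so each hour cut from Sequence cuts the finish by one (this holds down to a finish of 17).
Need 18 − 17 = 1 hour off Sequence → Sequence becomes 2 hours, finish becomes 17.

1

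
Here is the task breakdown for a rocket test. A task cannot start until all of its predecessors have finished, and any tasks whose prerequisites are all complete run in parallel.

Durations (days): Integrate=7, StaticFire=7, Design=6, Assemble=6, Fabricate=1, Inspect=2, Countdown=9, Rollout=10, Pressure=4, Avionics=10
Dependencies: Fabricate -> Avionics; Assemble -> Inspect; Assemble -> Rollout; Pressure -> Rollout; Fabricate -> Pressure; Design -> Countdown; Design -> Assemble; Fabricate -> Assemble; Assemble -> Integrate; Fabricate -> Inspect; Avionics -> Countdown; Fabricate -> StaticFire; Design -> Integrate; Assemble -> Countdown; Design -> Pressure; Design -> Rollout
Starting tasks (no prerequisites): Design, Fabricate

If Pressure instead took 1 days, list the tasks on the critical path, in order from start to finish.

Design, Assemble, Rollout

Actual critical path: Design→Assemble→Rollout = 6+6+10 = 22 ⇒ 22 days.
Pressure has 2 days of float (longest path through it is 20).
That remains the longest chain; total 22 days.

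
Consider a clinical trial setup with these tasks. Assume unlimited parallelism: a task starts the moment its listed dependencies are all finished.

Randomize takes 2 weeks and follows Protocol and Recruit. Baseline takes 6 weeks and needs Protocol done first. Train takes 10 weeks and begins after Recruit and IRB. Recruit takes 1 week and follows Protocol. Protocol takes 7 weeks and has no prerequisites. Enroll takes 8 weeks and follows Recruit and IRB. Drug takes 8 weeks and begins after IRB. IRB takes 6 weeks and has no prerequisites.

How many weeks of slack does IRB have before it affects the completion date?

2

The longest chain is Protocol→Recruit→Train = 7+1+10 = 18; overall finish 18 weeks.
Longest path through IRB: 16 weeks (earliest finish 6, latest finish 8).
Slack of IRB = 2 − 0 = 2 weeks.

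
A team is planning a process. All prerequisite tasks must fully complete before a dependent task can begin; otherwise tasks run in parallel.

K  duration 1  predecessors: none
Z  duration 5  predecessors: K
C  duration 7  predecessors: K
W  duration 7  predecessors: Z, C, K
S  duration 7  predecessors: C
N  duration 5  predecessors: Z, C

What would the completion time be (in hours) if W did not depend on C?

15

With the dependency in place, K→C→W = 1+7+7 = 15 sets the finish at 15 hours.
Without C→W, W's earliest start moves from 8 to 6.
After: K→C→S = 1+7+7 = 15 → 15 hours.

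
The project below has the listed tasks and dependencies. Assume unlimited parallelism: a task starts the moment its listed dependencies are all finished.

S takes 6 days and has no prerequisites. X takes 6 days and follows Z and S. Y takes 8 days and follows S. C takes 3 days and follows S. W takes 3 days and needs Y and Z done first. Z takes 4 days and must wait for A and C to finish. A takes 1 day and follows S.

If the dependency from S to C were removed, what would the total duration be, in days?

Before: longest chain S→C→Z→X = 6+3+4+6 = 19, finish 19.
Without S→C, C's earliest start moves from 6 to 0.
After: S→A→Z→X = 6+1+4+6 = 17 → 17 days.

17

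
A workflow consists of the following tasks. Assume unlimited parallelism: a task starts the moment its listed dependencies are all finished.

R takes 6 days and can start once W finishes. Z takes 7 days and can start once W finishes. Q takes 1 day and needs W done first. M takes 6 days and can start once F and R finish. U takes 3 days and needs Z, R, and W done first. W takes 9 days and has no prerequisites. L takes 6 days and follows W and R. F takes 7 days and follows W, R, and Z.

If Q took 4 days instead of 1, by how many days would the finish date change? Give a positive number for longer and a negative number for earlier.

0

Actual critical path: W→Z→F→M = 9+7+7+6 = 29 ⇒ 29 days.
Q is off the critical path — its longest chain is 10 days, giving 19 of slack.
That remains the longest chain; total 29 days.
Change in finish: 29 − 29 = +0 days.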